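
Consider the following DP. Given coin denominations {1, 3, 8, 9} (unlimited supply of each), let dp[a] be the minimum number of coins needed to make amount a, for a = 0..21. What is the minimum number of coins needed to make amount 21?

 a  0  1  2  3  4  5  6  7  8  9 10 11 12 13 14 15 16 17 18 19 20 21
dp  0  1  2  1  2  3  2  3  1  1  2  2  2  3  3  3  2  2  2  3  3  3

3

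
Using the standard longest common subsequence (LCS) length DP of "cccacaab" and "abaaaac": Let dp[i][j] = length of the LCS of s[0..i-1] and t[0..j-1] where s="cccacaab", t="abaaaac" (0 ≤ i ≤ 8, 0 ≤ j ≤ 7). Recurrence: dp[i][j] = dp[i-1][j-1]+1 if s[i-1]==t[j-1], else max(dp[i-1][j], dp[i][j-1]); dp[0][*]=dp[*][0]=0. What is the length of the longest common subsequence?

   ''  a  b  a  a  a  a  c
''  0  0  0  0  0  0  0  0
 c  0  0  0  0  0  0  0  1
 c  0  0  0  0  0  0  0  1
 c  0  0  0  0  0  0  0  1
 a  0  1  1  1  1  1  1  1
 c  0  1  1  1  1  1  1  2
 a  0  1  1  2  2  2  2  2
 a  0  1  1  2  3  3  3  3
 b  0  1  2  2  3  3  3  3

3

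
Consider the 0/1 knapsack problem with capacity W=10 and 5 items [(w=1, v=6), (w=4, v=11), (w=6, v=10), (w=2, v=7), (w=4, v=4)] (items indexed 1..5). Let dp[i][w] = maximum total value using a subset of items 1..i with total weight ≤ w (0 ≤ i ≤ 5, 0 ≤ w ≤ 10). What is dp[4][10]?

i\w   0   1   2   3   4   5   6   7   8   9  10
  0   0   0   0   0   0   0   0   0   0   0   0
  1   0   6   6   6   6   6   6   6   6   6   6
  2   0   6   6   6  11  17  17  17  17  17  17
  3   0   6   6   6  11  17  17  17  17  17  21
  4   0   6   7  13  13  17  18  24  24  24  24
  5   0   6   7  13  13  17  18  24  24  24  24

24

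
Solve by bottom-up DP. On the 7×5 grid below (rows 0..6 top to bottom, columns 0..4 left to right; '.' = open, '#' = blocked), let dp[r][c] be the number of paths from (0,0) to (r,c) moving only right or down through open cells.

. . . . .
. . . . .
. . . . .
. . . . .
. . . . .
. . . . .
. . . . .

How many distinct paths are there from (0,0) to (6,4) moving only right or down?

r\c   0   1   2   3   4
  0   1   1   1   1   1
  1   1   2   3   4   5
  2   1   3   6  10  15
  3   1   4  10  20  35
  4   1   5  15  35  70
  5   1   6  21  56 126
  6   1   7  28  84 210

210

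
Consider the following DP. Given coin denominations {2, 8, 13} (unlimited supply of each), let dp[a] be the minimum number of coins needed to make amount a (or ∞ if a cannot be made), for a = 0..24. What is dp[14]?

4

 a  0  1  2  3  4  5  6  7  8  9 10 11 12 13 14 15 16 17 18 19 20 21 22 23 24
dp  0  -  1  -  2  -  3  -  1  -  2  -  3  1  4  2  2  3  3  4  4  2  5  3  3
(- denotes ∞ / unreachable)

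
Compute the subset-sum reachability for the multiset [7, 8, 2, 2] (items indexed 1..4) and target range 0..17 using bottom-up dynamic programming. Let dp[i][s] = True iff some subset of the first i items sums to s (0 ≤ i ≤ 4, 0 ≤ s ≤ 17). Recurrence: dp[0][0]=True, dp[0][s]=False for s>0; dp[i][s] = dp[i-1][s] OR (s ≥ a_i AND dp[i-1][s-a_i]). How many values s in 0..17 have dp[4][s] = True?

i\s   0   1   2   3   4   5   6   7   8   9  10  11  12  13  14  15  16  17
  0   T   F   F   F   F   F   F   F   F   F   F   F   F   F   F   F   F   F
  1   T   F   F   F   F   F   F   T   F   F   F   F   F   F   F   F   F   F
  2   T   F   F   F   F   F   F   T   T   F   F   F   F   F   F   T   F   F
  3   T   F   T   F   F   F   F   T   T   T   T   F   F   F   F   T   F   T
  4   T   F   T   F   T   F   F   T   T   T   T   T   T   F   F   T   F   T

11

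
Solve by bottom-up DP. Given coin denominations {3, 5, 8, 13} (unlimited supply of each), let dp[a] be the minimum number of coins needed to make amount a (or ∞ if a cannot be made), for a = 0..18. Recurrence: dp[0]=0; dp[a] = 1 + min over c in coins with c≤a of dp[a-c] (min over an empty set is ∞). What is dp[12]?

 a  0  1  2  3  4  5  6  7  8  9 10 11 12 13 14 15 16 17 18
dp  0  -  -  1  -  1  2  -  1  3  2  2  4  1  3  3  2  4  2
(- denotes ∞ / unreachable)

4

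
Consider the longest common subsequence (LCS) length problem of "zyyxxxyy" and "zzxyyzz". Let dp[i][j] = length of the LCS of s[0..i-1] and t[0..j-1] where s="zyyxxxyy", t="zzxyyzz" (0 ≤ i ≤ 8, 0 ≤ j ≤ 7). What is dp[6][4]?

   ''  z  z  x  y  y  z  z
''  0  0  0  0  0  0  0  0
 z  0  1  1  1  1  1  1  1
 y  0  1  1  1  2  2  2  2
 y  0  1  1  1  2  3  3  3
 x  0  1  1  2  2  3  3  3
 x  0  1  1  2  2  3  3  3
 x  0  1  1  2  2  3  3  3
 y  0  1  1  2  3  3  3  3
 y  0  1  1  2  3  4  4  4

2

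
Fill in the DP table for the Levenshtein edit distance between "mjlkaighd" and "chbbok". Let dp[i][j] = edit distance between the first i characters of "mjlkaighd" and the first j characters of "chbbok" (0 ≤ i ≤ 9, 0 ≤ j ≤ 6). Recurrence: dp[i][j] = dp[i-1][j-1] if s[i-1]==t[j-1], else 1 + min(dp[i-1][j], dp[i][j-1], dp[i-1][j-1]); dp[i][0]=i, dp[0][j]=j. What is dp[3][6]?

6

   ''  c  h  b  b  o  k
''  0  1  2  3  4  5  6
 m  1  1  2  3  4  5  6
 j  2  2  2  3  4  5  6
 l  3  3  3  3  4  5  6
 k  4  4  4  4  4  5  5
 a  5  5  5  5  5  5  6
 i  6  6  6  6  6  6  6
 g  7  7  7  7  7  7  7
 h  8  8  7  8  8  8  8
 d  9  9  8  8  9  9  9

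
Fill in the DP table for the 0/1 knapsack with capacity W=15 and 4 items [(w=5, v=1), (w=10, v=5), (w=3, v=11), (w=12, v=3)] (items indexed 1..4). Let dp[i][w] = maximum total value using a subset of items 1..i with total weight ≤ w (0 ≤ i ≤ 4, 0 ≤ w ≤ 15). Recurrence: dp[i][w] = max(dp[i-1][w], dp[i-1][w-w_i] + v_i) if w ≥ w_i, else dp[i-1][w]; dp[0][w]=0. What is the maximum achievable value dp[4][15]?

16

i\w   0   1   2   3   4   5   6   7   8   9  10  11  12  13  14  15
  0   0   0   0   0   0   0   0   0   0   0   0   0   0   0   0   0
  1   0   0   0   0   0   1   1   1   1   1   1   1   1   1   1   1
  2   0   0   0   0   0   1   1   1   1   1   5   5   5   5   5   6
  3   0   0   0  11  11  11  11  11  12  12  12  12  12  16  16  16
  4   0   0   0  11  11  11  11  11  12  12  12  12  12  16  16  16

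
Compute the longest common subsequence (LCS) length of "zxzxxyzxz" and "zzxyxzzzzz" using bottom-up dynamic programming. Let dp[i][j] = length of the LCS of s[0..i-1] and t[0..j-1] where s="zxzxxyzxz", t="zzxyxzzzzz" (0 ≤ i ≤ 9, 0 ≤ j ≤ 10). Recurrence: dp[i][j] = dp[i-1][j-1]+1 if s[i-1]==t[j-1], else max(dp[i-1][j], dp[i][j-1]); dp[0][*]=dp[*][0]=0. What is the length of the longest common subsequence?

   ''  z  z  x  y  x  z  z  z  z  z
''  0  0  0  0  0  0  0  0  0  0  0
 z  0  1  1  1  1  1  1  1  1  1  1
 x  0  1  1  2  2  2  2  2  2  2  2
 z  0  1  2  2  2  2  3  3  3  3  3
 x  0  1  2  3  3  3  3  3  3  3  3
 x  0  1  2  3  3  4  4  4  4  4  4
 y  0  1  2  3  4  4  4  4  4  4  4
 z  0  1  2  3  4  4  5  5  5  5  5
 x  0  1  2  3  4  5  5  5  5  5  5
 z  0  1  2  3  4  5  6  6  6  6  6

6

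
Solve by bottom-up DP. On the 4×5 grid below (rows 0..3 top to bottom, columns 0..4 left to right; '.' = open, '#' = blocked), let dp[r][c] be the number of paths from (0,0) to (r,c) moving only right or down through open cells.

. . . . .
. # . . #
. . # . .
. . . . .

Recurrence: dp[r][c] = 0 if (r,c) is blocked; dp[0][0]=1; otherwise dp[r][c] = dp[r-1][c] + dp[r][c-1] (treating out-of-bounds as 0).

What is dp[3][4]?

r\c   0   1   2   3   4
  0   1   1   1   1   1
  1   1   0   1   2   0
  2   1   1   0   2   2
  3   1   2   2   4   6

6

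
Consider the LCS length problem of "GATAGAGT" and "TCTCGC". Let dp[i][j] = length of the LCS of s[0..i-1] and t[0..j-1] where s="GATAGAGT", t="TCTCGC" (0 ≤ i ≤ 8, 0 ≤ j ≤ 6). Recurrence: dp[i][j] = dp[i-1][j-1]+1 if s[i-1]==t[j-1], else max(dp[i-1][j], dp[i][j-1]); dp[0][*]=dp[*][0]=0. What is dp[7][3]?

   ''  T  C  T  C  G  C
''  0  0  0  0  0  0  0
 G  0  0  0  0  0  1  1
 A  0  0  0  0  0  1  1
 T  0  1  1  1  1  1  1
 A  0  1  1  1  1  1  1
 G  0  1  1  1  1  2  2
 A  0  1  1  1  1  2  2
 G  0  1  1  1  1  2  2
 T  0  1  1  2  2  2  2

1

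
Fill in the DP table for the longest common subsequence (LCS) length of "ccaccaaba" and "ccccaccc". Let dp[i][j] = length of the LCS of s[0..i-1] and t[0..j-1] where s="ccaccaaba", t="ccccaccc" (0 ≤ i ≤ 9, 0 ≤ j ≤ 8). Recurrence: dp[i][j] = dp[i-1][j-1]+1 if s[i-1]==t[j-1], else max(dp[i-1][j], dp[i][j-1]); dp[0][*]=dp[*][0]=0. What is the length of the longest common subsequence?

   ''  c  c  c  c  a  c  c  c
''  0  0  0  0  0  0  0  0  0
 c  0  1  1  1  1  1  1  1  1
 c  0  1  2  2  2  2  2  2  2
 a  0  1  2  2  2  3  3  3  3
 c  0  1  2  3  3  3  4  4  4
 c  0  1  2  3  4  4  4  5  5
 a  0  1  2  3  4  5  5  5  5
 a  0  1  2  3  4  5  5  5  5
 b  0  1  2  3  4  5  5  5  5
 a  0  1  2  3  4  5  5  5  5

5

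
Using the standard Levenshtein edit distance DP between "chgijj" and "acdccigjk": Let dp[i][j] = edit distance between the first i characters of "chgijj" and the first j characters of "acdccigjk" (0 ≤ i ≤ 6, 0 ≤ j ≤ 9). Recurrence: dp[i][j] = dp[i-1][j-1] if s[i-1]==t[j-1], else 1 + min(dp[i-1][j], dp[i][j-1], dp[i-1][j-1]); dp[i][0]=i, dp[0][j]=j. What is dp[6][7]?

6

   ''  a  c  d  c  c  i  g  j  k
''  0  1  2  3  4  5  6  7  8  9
 c  1  1  1  2  3  4  5  6  7  8
 h  2  2  2  2  3  4  5  6  7  8
 g  3  3  3  3  3  4  5  5  6  7
 i  4  4  4  4  4  4  4  5  6  7
 j  5  5  5  5  5  5  5  5  5  6
 j  6  6  6  6  6  6  6  6  5  6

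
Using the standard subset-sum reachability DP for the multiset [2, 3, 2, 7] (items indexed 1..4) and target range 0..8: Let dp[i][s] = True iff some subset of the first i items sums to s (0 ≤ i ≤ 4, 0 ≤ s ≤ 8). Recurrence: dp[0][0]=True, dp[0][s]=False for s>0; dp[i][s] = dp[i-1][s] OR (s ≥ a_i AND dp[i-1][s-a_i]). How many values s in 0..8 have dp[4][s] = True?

i\s   0   1   2   3   4   5   6   7   8
  0   T   F   F   F   F   F   F   F   F
  1   T   F   T   F   F   F   F   F   F
  2   T   F   T   T   F   T   F   F   F
  3   T   F   T   T   T   T   F   T   F
  4   T   F   T   T   T   T   F   T   F

6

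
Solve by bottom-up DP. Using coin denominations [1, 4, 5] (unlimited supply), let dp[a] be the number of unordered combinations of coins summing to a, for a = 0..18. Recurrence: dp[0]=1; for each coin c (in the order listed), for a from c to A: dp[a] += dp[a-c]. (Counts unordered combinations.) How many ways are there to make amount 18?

after  coin     0     1     2     3     4     5     6     7     8     9    10    11    12    13    14    15    16    17    18
          1     1     1     1     1     1     1     1     1     1     1     1     1     1     1     1     1     1     1     1
          4     1     1     1     1     2     2     2     2     3     3     3     3     4     4     4     4     5     5     5
          5     1     1     1     1     2     3     3     3     4     5     6     6     7     8     9    10    11    12    13

13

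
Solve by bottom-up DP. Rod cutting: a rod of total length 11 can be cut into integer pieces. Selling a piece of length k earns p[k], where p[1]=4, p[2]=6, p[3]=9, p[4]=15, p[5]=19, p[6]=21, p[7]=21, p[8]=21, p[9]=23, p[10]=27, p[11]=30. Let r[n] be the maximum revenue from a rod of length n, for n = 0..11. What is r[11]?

44

   n    0    1    2    3    4    5    6    7    8    9   10   11
r[n]    0    4    8   12   16   20   24   28   32   36   40   44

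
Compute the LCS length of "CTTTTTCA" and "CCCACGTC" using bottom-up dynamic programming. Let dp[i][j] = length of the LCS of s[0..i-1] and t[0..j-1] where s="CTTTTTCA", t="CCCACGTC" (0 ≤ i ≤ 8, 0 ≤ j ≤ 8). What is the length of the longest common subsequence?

3

   ''  C  C  C  A  C  G  T  C
''  0  0  0  0  0  0  0  0  0
 C  0  1  1  1  1  1  1  1  1
 T  0  1  1  1  1  1  1  2  2
 T  0  1  1  1  1  1  1  2  2
 T  0  1  1  1  1  1  1  2  2
 T  0  1  1  1  1  1  1  2  2
 T  0  1  1  1  1  1  1  2  2
 C  0  1  2  2  2  2  2  2  3
 A  0  1  2  2  3  3  3  3  3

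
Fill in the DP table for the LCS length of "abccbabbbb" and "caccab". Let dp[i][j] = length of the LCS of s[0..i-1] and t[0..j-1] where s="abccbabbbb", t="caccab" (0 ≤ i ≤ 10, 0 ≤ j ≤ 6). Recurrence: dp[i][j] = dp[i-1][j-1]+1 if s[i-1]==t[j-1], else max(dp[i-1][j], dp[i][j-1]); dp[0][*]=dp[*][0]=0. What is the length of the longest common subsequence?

   ''  c  a  c  c  a  b
''  0  0  0  0  0  0  0
 a  0  0  1  1  1  1  1
 b  0  0  1  1  1  1  2
 c  0  1  1  2  2  2  2
 c  0  1  1  2  3  3  3
 b  0  1  1  2  3  3  4
 a  0  1  2  2  3  4  4
 b  0  1  2  2  3  4  5
 b  0  1  2  2  3  4  5
 b  0  1  2  2  3  4  5
 b  0  1  2  2  3  4  5

5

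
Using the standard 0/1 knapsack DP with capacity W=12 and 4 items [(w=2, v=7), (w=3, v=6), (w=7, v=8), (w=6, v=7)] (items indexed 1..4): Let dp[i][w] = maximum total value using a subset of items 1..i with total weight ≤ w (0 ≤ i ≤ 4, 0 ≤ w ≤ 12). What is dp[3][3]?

7

i\w   0   1   2   3   4   5   6   7   8   9  10  11  12
  0   0   0   0   0   0   0   0   0   0   0   0   0   0
  1   0   0   7   7   7   7   7   7   7   7   7   7   7
  2   0   0   7   7   7  13  13  13  13  13  13  13  13
  3   0   0   7   7   7  13  13  13  13  15  15  15  21
  4   0   0   7   7   7  13  13  13  14  15  15  20  21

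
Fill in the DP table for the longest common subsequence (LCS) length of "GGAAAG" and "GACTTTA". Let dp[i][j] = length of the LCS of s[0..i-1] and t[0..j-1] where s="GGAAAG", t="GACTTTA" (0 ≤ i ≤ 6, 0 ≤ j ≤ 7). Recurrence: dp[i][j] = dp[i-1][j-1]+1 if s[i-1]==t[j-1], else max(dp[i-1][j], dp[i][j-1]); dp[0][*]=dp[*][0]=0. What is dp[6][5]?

2

   ''  G  A  C  T  T  T  A
''  0  0  0  0  0  0  0  0
 G  0  1  1  1  1  1  1  1
 G  0  1  1  1  1  1  1  1
 A  0  1  2  2  2  2  2  2
 A  0  1  2  2  2  2  2  3
 A  0  1  2  2  2  2  2  3
 G  0  1  2  2  2  2  2  3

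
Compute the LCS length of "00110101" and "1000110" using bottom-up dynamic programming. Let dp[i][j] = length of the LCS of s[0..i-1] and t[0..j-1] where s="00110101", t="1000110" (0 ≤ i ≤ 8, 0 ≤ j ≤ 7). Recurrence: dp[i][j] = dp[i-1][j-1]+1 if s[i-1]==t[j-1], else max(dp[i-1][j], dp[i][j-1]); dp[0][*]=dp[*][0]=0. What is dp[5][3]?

   ''  1  0  0  0  1  1  0
''  0  0  0  0  0  0  0  0
 0  0  0  1  1  1  1  1  1
 0  0  0  1  2  2  2  2  2
 1  0  1  1  2  2  3  3  3
 1  0  1  1  2  2  3  4  4
 0  0  1  2  2  3  3  4  5
 1  0  1  2  2  3  4  4  5
 0  0  1  2  3  3  4  4  5
 1  0  1  2  3  3  4  5  5

2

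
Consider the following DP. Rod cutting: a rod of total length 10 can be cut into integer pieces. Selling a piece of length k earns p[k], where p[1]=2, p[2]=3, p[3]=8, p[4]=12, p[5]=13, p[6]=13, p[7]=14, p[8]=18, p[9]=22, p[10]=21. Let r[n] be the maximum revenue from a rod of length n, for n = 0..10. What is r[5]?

   n    0    1    2    3    4    5    6    7    8    9   10
r[n]    0    2    4    8   12   14   16   20   24   26   28

14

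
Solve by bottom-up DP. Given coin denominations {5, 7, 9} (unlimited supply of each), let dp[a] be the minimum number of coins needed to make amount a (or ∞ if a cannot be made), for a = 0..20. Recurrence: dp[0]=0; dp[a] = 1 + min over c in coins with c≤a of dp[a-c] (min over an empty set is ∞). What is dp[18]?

2

 a  0  1  2  3  4  5  6  7  8  9 10 11 12 13 14 15 16 17 18 19 20
dp  0  -  -  -  -  1  -  1  -  1  2  -  2  -  2  3  2  3  2  3  4
(- denotes ∞ / unreachable)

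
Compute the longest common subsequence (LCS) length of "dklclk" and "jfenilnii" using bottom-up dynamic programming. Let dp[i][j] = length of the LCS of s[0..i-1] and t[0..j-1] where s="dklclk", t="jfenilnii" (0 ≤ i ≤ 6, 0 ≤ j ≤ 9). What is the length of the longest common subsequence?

   ''  j  f  e  n  i  l  n  i  i
''  0  0  0  0  0  0  0  0  0  0
 d  0  0  0  0  0  0  0  0  0  0
 k  0  0  0  0  0  0  0  0  0  0
 l  0  0  0  0  0  0  1  1  1  1
 c  0  0  0  0  0  0  1  1  1  1
 l  0  0  0  0  0  0  1  1  1  1
 k  0  0  0  0  0  0  1  1  1  1

1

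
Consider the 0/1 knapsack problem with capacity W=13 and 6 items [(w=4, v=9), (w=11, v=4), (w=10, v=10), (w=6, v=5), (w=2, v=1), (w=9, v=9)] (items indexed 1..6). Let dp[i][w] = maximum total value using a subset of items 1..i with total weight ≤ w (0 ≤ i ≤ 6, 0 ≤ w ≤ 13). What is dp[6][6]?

i\w   0   1   2   3   4   5   6   7   8   9  10  11  12  13
  0   0   0   0   0   0   0   0   0   0   0   0   0   0   0
  1   0   0   0   0   9   9   9   9   9   9   9   9   9   9
  2   0   0   0   0   9   9   9   9   9   9   9   9   9   9
  3   0   0   0   0   9   9   9   9   9   9  10  10  10  10
  4   0   0   0   0   9   9   9   9   9   9  14  14  14  14
  5   0   0   1   1   9   9  10  10  10  10  14  14  15  15
  6   0   0   1   1   9   9  10  10  10  10  14  14  15  18

10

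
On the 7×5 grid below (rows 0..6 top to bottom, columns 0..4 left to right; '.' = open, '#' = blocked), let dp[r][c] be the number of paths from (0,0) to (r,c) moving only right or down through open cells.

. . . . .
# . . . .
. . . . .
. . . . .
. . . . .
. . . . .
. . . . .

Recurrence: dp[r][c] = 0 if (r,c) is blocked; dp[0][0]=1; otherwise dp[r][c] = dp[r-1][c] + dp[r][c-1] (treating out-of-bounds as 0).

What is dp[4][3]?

r\c   0   1   2   3   4
  0   1   1   1   1   1
  1   0   1   2   3   4
  2   0   1   3   6  10
  3   0   1   4  10  20
  4   0   1   5  15  35
  5   0   1   6  21  56
  6   0   1   7  28  84

15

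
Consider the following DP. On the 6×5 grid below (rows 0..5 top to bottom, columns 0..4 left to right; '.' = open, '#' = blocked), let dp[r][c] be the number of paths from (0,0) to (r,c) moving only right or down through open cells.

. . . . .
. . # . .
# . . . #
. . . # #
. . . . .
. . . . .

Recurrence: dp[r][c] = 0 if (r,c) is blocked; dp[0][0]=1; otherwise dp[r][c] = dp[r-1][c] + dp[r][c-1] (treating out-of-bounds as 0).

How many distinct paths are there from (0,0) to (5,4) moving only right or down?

20

r\c   0   1   2   3   4
  0   1   1   1   1   1
  1   1   2   0   1   2
  2   0   2   2   3   0
  3   0   2   4   0   0
  4   0   2   6   6   6
  5   0   2   8  14  20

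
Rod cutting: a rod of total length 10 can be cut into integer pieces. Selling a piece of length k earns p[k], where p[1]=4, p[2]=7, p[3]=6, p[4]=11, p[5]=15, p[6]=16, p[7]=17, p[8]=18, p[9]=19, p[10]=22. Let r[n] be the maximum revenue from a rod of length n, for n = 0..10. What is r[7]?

28

   n    0    1    2    3    4    5    6    7    8    9   10
r[n]    0    4    8   12   16   20   24   28   32   36   40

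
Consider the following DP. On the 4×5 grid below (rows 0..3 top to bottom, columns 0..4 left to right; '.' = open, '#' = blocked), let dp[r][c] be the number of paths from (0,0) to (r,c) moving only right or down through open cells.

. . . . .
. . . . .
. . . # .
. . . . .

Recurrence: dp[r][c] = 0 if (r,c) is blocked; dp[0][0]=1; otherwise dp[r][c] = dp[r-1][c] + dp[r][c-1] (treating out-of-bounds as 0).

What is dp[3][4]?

15

r\c   0   1   2   3   4
  0   1   1   1   1   1
  1   1   2   3   4   5
  2   1   3   6   0   5
  3   1   4  10  10  15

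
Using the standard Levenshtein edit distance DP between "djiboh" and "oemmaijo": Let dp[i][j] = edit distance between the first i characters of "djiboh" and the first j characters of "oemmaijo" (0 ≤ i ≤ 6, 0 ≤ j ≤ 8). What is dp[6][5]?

   ''  o  e  m  m  a  i  j  o
''  0  1  2  3  4  5  6  7  8
 d  1  1  2  3  4  5  6  7  8
 j  2  2  2  3  4  5  6  6  7
 i  3  3  3  3  4  5  5  6  7
 b  4  4  4  4  4  5  6  6  7
 o  5  4  5  5  5  5  6  7  6
 h  6  5  5  6  6  6  6  7  7

6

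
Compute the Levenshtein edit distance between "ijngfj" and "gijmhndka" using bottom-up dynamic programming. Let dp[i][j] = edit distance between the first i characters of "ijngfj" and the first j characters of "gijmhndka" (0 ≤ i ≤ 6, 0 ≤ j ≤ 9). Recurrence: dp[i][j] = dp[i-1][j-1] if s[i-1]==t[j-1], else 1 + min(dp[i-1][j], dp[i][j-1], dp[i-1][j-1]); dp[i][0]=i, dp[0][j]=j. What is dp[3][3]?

   ''  g  i  j  m  h  n  d  k  a
''  0  1  2  3  4  5  6  7  8  9
 i  1  1  1  2  3  4  5  6  7  8
 j  2  2  2  1  2  3  4  5  6  7
 n  3  3  3  2  2  3  3  4  5  6
 g  4  3  4  3  3  3  4  4  5  6
 f  5  4  4  4  4  4  4  5  5  6
 j  6  5  5  4  5  5  5  5  6  6

2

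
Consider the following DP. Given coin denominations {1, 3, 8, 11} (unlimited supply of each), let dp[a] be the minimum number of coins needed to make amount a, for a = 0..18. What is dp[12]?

2

 a  0  1  2  3  4  5  6  7  8  9 10 11 12 13 14 15 16 17 18
dp  0  1  2  1  2  3  2  3  1  2  3  1  2  3  2  3  2  3  4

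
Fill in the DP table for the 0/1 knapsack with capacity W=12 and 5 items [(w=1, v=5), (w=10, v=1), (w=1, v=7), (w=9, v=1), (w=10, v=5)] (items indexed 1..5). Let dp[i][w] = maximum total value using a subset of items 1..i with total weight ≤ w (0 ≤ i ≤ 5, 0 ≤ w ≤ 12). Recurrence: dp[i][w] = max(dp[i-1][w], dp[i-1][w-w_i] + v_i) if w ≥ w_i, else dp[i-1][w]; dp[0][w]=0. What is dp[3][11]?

12

i\w   0   1   2   3   4   5   6   7   8   9  10  11  12
  0   0   0   0   0   0   0   0   0   0   0   0   0   0
  1   0   5   5   5   5   5   5   5   5   5   5   5   5
  2   0   5   5   5   5   5   5   5   5   5   5   6   6
  3   0   7  12  12  12  12  12  12  12  12  12  12  13
  4   0   7  12  12  12  12  12  12  12  12  12  13  13
  5   0   7  12  12  12  12  12  12  12  12  12  13  17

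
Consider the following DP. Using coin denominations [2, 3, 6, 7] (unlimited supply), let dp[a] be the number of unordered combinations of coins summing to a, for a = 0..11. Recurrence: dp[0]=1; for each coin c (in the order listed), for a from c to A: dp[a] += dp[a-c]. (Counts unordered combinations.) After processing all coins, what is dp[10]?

4

after  coin     0     1     2     3     4     5     6     7     8     9    10    11
          2     1     0     1     0     1     0     1     0     1     0     1     0
          3     1     0     1     1     1     1     2     1     2     2     2     2
          6     1     0     1     1     1     1     3     1     3     3     3     3
          7     1     0     1     1     1     1     3     2     3     4     4     4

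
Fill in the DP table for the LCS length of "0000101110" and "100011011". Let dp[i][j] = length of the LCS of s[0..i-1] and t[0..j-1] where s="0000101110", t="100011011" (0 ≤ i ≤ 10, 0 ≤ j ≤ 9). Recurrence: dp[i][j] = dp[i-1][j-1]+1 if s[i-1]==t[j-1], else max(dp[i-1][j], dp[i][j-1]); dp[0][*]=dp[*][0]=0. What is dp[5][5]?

   ''  1  0  0  0  1  1  0  1  1
''  0  0  0  0  0  0  0  0  0  0
 0  0  0  1  1  1  1  1  1  1  1
 0  0  0  1  2  2  2  2  2  2  2
 0  0  0  1  2  3  3  3  3  3  3
 0  0  0  1  2  3  3  3  4  4  4
 1  0  1  1  2  3  4  4  4  5  5
 0  0  1  2  2  3  4  4  5  5  5
 1  0  1  2  2  3  4  5  5  6  6
 1  0  1  2  2  3  4  5  5  6  7
 1  0  1  2  2  3  4  5  5  6  7
 0  0  1  2  3  3  4  5  6  6  7

4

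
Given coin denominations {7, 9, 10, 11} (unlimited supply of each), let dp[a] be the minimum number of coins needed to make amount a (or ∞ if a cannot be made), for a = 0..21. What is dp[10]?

1

 a  0  1  2  3  4  5  6  7  8  9 10 11 12 13 14 15 16 17 18 19 20 21
dp  0  -  -  -  -  -  -  1  -  1  1  1  -  -  2  -  2  2  2  2  2  2
(- denotes ∞ / unreachable)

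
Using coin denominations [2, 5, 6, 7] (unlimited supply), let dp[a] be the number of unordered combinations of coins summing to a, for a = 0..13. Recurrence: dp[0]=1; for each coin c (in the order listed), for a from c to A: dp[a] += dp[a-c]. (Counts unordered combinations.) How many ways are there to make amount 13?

4

after  coin     0     1     2     3     4     5     6     7     8     9    10    11    12    13
          2     1     0     1     0     1     0     1     0     1     0     1     0     1     0
          5     1     0     1     0     1     1     1     1     1     1     2     1     2     1
          6     1     0     1     0     1     1     2     1     2     1     3     2     4     2
          7     1     0     1     0     1     1     2     2     2     2     3     3     5     4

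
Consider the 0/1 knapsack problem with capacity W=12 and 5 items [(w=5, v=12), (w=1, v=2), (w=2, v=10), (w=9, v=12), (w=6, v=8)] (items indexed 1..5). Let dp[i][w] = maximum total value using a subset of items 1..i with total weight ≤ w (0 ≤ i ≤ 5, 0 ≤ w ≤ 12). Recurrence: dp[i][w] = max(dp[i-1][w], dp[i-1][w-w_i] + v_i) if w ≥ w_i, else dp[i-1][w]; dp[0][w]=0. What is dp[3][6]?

14

i\w   0   1   2   3   4   5   6   7   8   9  10  11  12
  0   0   0   0   0   0   0   0   0   0   0   0   0   0
  1   0   0   0   0   0  12  12  12  12  12  12  12  12
  2   0   2   2   2   2  12  14  14  14  14  14  14  14
  3   0   2  10  12  12  12  14  22  24  24  24  24  24
  4   0   2  10  12  12  12  14  22  24  24  24  24  24
  5   0   2  10  12  12  12  14  22  24  24  24  24  24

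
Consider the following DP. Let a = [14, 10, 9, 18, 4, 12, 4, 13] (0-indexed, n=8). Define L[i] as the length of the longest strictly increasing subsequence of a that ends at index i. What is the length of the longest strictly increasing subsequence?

3

   i    0    1    2    3    4    5    6    7
a[i]   14   10    9   18    4   12    4   13
L[i]    1    1    1    2    1    2    1    3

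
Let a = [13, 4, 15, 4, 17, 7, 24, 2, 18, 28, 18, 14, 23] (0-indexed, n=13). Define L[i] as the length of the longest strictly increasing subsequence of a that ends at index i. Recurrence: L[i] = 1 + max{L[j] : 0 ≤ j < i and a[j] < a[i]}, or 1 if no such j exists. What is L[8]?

4

   i    0    1    2    3    4    5    6    7    8    9   10   11   12
a[i]   13    4   15    4   17    7   24    2   18   28   18   14   23
L[i]    1    1    2    1    3    2    4    1    4    5    4    3    5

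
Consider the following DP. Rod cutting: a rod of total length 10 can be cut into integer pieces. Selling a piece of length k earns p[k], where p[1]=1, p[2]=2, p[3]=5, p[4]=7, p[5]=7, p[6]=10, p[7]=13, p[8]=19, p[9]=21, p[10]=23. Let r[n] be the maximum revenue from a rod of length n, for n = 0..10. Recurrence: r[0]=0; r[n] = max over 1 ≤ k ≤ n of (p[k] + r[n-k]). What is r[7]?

13

   n    0    1    2    3    4    5    6    7    8    9   10
r[n]    0    1    2    5    7    8   10   13   19   21   23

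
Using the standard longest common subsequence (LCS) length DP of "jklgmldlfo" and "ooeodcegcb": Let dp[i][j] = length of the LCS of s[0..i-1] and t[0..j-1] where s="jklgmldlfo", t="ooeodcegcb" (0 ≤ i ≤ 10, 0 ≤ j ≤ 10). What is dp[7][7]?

   ''  o  o  e  o  d  c  e  g  c  b
''  0  0  0  0  0  0  0  0  0  0  0
 j  0  0  0  0  0  0  0  0  0  0  0
 k  0  0  0  0  0  0  0  0  0  0  0
 l  0  0  0  0  0  0  0  0  0  0  0
 g  0  0  0  0  0  0  0  0  1  1  1
 m  0  0  0  0  0  0  0  0  1  1  1
 l  0  0  0  0  0  0  0  0  1  1  1
 d  0  0  0  0  0  1  1  1  1  1  1
 l  0  0  0  0  0  1  1  1  1  1  1
 f  0  0  0  0  0  1  1  1  1  1  1
 o  0  1  1  1  1  1  1  1  1  1  1

1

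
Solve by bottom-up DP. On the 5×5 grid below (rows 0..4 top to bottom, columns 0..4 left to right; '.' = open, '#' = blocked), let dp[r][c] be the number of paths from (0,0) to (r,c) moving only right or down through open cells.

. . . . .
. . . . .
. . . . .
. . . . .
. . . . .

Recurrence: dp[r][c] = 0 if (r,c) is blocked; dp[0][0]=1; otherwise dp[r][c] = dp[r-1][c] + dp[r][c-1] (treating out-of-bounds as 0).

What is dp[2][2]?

r\c   0   1   2   3   4
  0   1   1   1   1   1
  1   1   2   3   4   5
  2   1   3   6  10  15
  3   1   4  10  20  35
  4   1   5  15  35  70

6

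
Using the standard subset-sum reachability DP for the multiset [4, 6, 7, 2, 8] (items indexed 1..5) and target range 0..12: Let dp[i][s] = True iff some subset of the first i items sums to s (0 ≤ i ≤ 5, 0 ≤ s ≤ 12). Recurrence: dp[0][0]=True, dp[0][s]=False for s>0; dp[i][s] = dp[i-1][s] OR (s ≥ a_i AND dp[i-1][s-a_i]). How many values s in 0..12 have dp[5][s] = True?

10

i\s   0   1   2   3   4   5   6   7   8   9  10  11  12
  0   T   F   F   F   F   F   F   F   F   F   F   F   F
  1   T   F   F   F   T   F   F   F   F   F   F   F   F
  2   T   F   F   F   T   F   T   F   F   F   T   F   F
  3   T   F   F   F   T   F   T   T   F   F   T   T   F
  4   T   F   T   F   T   F   T   T   T   T   T   T   T
  5   T   F   T   F   T   F   T   T   T   T   T   T   T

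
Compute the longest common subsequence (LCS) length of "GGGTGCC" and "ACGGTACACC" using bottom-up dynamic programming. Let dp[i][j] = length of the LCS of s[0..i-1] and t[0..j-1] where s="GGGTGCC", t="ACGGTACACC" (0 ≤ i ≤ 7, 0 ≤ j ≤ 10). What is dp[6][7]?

4

   ''  A  C  G  G  T  A  C  A  C  C
''  0  0  0  0  0  0  0  0  0  0  0
 G  0  0  0  1  1  1  1  1  1  1  1
 G  0  0  0  1  2  2  2  2  2  2  2
 G  0  0  0  1  2  2  2  2  2  2  2
 T  0  0  0  1  2  3  3  3  3  3  3
 G  0  0  0  1  2  3  3  3  3  3  3
 C  0  0  1  1  2  3  3  4  4  4  4
 C  0  0  1  1  2  3  3  4  4  5  5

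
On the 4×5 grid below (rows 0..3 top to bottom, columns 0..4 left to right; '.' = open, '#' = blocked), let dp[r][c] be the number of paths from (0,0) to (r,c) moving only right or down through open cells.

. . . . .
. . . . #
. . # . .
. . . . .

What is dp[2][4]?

r\c   0   1   2   3   4
  0   1   1   1   1   1
  1   1   2   3   4   0
  2   1   3   0   4   4
  3   1   4   4   8  12

4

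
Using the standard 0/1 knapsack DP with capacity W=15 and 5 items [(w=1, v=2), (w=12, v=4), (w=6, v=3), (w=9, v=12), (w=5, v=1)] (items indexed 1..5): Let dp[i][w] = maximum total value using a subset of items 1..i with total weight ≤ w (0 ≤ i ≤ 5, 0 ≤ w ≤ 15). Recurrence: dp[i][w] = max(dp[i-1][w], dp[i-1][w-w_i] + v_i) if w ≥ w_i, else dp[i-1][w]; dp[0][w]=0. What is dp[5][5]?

i\w   0   1   2   3   4   5   6   7   8   9  10  11  12  13  14  15
  0   0   0   0   0   0   0   0   0   0   0   0   0   0   0   0   0
  1   0   2   2   2   2   2   2   2   2   2   2   2   2   2   2   2
  2   0   2   2   2   2   2   2   2   2   2   2   2   4   6   6   6
  3   0   2   2   2   2   2   3   5   5   5   5   5   5   6   6   6
  4   0   2   2   2   2   2   3   5   5  12  14  14  14  14  14  15
  5   0   2   2   2   2   2   3   5   5  12  14  14  14  14  14  15

2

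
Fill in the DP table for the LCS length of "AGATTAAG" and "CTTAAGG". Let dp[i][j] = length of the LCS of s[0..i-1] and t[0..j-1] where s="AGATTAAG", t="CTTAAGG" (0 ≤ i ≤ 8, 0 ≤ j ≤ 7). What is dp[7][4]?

   ''  C  T  T  A  A  G  G
''  0  0  0  0  0  0  0  0
 A  0  0  0  0  1  1  1  1
 G  0  0  0  0  1  1  2  2
 A  0  0  0  0  1  2  2  2
 T  0  0  1  1  1  2  2  2
 T  0  0  1  2  2  2  2  2
 A  0  0  1  2  3  3  3  3
 A  0  0  1  2  3  4  4  4
 G  0  0  1  2  3  4  5  5

3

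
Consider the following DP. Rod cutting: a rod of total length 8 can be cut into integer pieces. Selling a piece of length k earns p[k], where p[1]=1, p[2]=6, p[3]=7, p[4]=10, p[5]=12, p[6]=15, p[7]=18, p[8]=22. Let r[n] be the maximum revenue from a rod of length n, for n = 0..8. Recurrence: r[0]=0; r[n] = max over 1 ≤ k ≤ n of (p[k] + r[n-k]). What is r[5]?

   n    0    1    2    3    4    5    6    7    8
r[n]    0    1    6    7   12   13   18   19   24

13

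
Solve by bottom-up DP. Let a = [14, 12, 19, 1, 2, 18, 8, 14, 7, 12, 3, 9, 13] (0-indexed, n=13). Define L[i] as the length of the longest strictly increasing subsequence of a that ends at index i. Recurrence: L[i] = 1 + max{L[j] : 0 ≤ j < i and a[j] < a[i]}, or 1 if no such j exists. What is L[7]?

   i    0    1    2    3    4    5    6    7    8    9   10   11   12
a[i]   14   12   19    1    2   18    8   14    7   12    3    9   13
L[i]    1    1    2    1    2    3    3    4    3    4    3    4    5

4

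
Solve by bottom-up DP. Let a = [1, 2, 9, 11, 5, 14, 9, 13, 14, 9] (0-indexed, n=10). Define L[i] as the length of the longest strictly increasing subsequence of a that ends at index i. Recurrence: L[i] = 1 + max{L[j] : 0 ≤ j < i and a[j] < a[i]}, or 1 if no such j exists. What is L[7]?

   i    0    1    2    3    4    5    6    7    8    9
a[i]    1    2    9   11    5   14    9   13   14    9
L[i]    1    2    3    4    3    5    4    5    6    4

5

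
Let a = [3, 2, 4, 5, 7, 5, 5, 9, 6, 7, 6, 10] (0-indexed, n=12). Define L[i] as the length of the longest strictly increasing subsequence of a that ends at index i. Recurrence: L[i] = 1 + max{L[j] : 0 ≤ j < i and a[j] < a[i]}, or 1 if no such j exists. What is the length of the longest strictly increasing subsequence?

   i    0    1    2    3    4    5    6    7    8    9   10   11
a[i]    3    2    4    5    7    5    5    9    6    7    6   10
L[i]    1    1    2    3    4    3    3    5    4    5    4    6

6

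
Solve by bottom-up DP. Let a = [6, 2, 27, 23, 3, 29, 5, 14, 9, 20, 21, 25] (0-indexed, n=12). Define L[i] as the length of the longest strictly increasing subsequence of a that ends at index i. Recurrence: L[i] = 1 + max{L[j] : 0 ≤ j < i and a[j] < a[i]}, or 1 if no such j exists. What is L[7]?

4

   i    0    1    2    3    4    5    6    7    8    9   10   11
a[i]    6    2   27   23    3   29    5   14    9   20   21   25
L[i]    1    1    2    2    2    3    3    4    4    5    6    7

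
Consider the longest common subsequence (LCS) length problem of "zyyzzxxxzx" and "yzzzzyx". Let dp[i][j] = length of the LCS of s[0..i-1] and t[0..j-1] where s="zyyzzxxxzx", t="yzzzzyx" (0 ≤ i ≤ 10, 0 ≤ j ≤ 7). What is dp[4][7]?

2

   ''  y  z  z  z  z  y  x
''  0  0  0  0  0  0  0  0
 z  0  0  1  1  1  1  1  1
 y  0  1  1  1  1  1  2  2
 y  0  1  1  1  1  1  2  2
 z  0  1  2  2  2  2  2  2
 z  0  1  2  3  3  3  3  3
 x  0  1  2  3  3  3  3  4
 x  0  1  2  3  3  3  3  4
 x  0  1  2  3  3  3  3  4
 z  0  1  2  3  4  4  4  4
 x  0  1  2  3  4  4  4  5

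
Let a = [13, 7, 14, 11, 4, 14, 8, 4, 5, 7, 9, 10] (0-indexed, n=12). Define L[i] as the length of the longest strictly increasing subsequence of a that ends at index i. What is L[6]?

2

   i    0    1    2    3    4    5    6    7    8    9   10   11
a[i]   13    7   14   11    4   14    8    4    5    7    9   10
L[i]    1    1    2    2    1    3    2    1    2    3    4    5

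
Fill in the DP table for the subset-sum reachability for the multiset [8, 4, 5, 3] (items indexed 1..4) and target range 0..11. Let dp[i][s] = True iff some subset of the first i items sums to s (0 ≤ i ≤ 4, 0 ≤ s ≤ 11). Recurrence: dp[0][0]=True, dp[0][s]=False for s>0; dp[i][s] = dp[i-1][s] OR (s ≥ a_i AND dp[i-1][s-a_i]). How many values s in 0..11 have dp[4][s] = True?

8

i\s   0   1   2   3   4   5   6   7   8   9  10  11
  0   T   F   F   F   F   F   F   F   F   F   F   F
  1   T   F   F   F   F   F   F   F   T   F   F   F
  2   T   F   F   F   T   F   F   F   T   F   F   F
  3   T   F   F   F   T   T   F   F   T   T   F   F
  4   T   F   F   T   T   T   F   T   T   T   F   T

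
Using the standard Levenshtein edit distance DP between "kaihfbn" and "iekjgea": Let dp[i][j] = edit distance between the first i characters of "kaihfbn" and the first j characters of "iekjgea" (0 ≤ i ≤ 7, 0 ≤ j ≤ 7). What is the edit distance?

7

   ''  i  e  k  j  g  e  a
''  0  1  2  3  4  5  6  7
 k  1  1  2  2  3  4  5  6
 a  2  2  2  3  3  4  5  5
 i  3  2  3  3  4  4  5  6
 h  4  3  3  4  4  5  5  6
 f  5  4  4  4  5  5  6  6
 b  6  5  5  5  5  6  6  7
 n  7  6  6  6  6  6  7  7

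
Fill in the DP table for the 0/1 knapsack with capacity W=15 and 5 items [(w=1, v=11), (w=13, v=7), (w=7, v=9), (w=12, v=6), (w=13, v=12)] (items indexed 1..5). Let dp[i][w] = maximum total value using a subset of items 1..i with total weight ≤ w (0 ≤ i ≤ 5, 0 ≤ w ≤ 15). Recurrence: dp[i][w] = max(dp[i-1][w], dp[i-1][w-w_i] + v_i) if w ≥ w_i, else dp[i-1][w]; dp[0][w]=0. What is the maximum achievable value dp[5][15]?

i\w   0   1   2   3   4   5   6   7   8   9  10  11  12  13  14  15
  0   0   0   0   0   0   0   0   0   0   0   0   0   0   0   0   0
  1   0  11  11  11  11  11  11  11  11  11  11  11  11  11  11  11
  2   0  11  11  11  11  11  11  11  11  11  11  11  11  11  18  18
  3   0  11  11  11  11  11  11  11  20  20  20  20  20  20  20  20
  4   0  11  11  11  11  11  11  11  20  20  20  20  20  20  20  20
  5   0  11  11  11  11  11  11  11  20  20  20  20  20  20  23  23

23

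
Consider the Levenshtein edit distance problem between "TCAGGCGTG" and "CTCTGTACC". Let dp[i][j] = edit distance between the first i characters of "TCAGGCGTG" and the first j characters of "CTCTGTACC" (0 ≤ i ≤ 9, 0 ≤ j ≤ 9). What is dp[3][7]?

   ''  C  T  C  T  G  T  A  C  C
''  0  1  2  3  4  5  6  7  8  9
 T  1  1  1  2  3  4  5  6  7  8
 C  2  1  2  1  2  3  4  5  6  7
 A  3  2  2  2  2  3  4  4  5  6
 G  4  3  3  3  3  2  3  4  5  6
 G  5  4  4  4  4  3  3  4  5  6
 C  6  5  5  4  5  4  4  4  4  5
 G  7  6  6  5  5  5  5  5  5  5
 T  8  7  6  6  5  6  5  6  6  6
 G  9  8  7  7  6  5  6  6  7  7

4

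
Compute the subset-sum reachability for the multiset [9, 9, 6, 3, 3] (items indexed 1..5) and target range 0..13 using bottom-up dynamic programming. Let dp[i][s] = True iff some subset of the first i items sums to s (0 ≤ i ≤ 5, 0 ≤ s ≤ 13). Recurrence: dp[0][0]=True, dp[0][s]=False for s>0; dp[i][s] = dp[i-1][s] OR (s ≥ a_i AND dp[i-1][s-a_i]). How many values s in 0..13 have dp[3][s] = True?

i\s   0   1   2   3   4   5   6   7   8   9  10  11  12  13
  0   T   F   F   F   F   F   F   F   F   F   F   F   F   F
  1   T   F   F   F   F   F   F   F   F   T   F   F   F   F
  2   T   F   F   F   F   F   F   F   F   T   F   F   F   F
  3   T   F   F   F   F   F   T   F   F   T   F   F   F   F
  4   T   F   F   T   F   F   T   F   F   T   F   F   T   F
  5   T   F   F   T   F   F   T   F   F   T   F   F   T   F

3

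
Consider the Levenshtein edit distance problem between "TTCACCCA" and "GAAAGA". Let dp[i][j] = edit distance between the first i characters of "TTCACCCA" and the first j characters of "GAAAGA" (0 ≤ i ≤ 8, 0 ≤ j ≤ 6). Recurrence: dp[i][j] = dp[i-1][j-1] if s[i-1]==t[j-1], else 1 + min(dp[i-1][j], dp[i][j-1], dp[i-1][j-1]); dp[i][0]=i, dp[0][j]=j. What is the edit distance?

6

   ''  G  A  A  A  G  A
''  0  1  2  3  4  5  6
 T  1  1  2  3  4  5  6
 T  2  2  2  3  4  5  6
 C  3  3  3  3  4  5  6
 A  4  4  3  3  3  4  5
 C  5  5  4  4  4  4  5
 C  6  6  5  5  5  5  5
 C  7  7  6  6  6  6  6
 A  8  8  7  6  6  7  6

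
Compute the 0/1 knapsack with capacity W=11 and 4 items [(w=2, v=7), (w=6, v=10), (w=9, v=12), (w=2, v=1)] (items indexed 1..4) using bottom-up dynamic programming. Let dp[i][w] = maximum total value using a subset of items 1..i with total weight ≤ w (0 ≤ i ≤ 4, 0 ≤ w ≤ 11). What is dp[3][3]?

i\w   0   1   2   3   4   5   6   7   8   9  10  11
  0   0   0   0   0   0   0   0   0   0   0   0   0
  1   0   0   7   7   7   7   7   7   7   7   7   7
  2   0   0   7   7   7   7  10  10  17  17  17  17
  3   0   0   7   7   7   7  10  10  17  17  17  19
  4   0   0   7   7   8   8  10  10  17  17  18  19

7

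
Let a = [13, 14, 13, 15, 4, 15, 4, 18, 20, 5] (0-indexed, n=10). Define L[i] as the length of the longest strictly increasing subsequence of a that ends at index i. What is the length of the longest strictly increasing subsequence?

5

   i    0    1    2    3    4    5    6    7    8    9
a[i]   13   14   13   15    4   15    4   18   20    5
L[i]    1    2    1    3    1    3    1    4    5    2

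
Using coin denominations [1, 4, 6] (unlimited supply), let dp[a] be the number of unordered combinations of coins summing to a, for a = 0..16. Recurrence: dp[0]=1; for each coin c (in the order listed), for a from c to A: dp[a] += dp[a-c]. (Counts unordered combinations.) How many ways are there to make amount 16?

10

after  coin     0     1     2     3     4     5     6     7     8     9    10    11    12    13    14    15    16
          1     1     1     1     1     1     1     1     1     1     1     1     1     1     1     1     1     1
          4     1     1     1     1     2     2     2     2     3     3     3     3     4     4     4     4     5
          6     1     1     1     1     2     2     3     3     4     4     5     5     7     7     8     8    10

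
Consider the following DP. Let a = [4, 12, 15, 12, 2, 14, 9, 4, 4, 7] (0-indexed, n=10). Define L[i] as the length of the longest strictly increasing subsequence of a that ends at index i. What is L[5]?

3

   i    0    1    2    3    4    5    6    7    8    9
a[i]    4   12   15   12    2   14    9    4    4    7
L[i]    1    2    3    2    1    3    2    2    2    3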